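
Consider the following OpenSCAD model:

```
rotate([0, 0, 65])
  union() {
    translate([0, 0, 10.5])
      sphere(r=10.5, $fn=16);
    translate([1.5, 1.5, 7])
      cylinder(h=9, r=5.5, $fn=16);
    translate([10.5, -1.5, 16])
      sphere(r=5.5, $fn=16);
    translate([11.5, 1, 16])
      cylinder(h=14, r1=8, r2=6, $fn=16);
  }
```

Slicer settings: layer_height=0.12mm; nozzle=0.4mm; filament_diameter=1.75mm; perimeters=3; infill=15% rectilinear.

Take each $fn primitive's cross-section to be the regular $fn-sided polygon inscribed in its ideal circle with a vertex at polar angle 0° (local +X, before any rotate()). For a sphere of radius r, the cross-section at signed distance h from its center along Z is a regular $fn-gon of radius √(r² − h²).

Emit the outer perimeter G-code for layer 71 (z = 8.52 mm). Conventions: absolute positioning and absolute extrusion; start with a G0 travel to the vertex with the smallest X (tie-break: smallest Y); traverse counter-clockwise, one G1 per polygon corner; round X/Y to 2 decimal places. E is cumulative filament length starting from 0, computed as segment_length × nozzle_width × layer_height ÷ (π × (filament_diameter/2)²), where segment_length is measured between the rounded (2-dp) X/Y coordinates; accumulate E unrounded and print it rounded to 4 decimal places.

At z = 8.52 mm: the r=10.5 sphere contributes a regular 16-gon of circumradius √(10.5²−1.98²) = 10.312; the r=5.5 cylinder at (1.5, 1.5) contributes a regular 16-gon of circumradius 5.5; the sphere at (10.5, -1.5) does not reach this height (|z−center|=7.480 > r=5.5); the cone at (11.5, 1) does not reach this height (z outside [16, 30]); Merging all regions: the r=5.5 cylinder at (1.5, 1.5) lies entirely inside the r=10.5 sphere, so the union is just the r=10.5 sphere — 1 connected region; (whole slice rotated 65° about Z — lengths, areas and connectivity unchanged). The outline is a single polygon with 16 vertices. Extrusion per mm of travel: 0.4 × 0.12 / (π × 0.875²) = 0.019956. Accumulating E over each segment gives final E = 1.2848.

G0 X-10.30 Y0.45 Z8.52
G1 X-9.69 Y-3.53 E0.0804
G1 X-7.60 Y-6.97 E0.1607
G1 X-4.36 Y-9.35 E0.2409
G1 X-0.45 Y-10.30 E0.3212
G1 X3.53 Y-9.69 E0.4016
G1 X6.97 Y-7.60 E0.4819
G1 X9.35 Y-4.36 E0.5621
G1 X10.30 Y-0.45 E0.6424
G1 X9.69 Y3.53 E0.7228
G1 X7.60 Y6.97 E0.8031
G1 X4.36 Y9.35 E0.8833
G1 X0.45 Y10.30 E0.9636
G1 X-3.53 Y9.69 E1.0440
G1 X-6.97 Y7.60 E1.1243
G1 X-9.35 Y4.36 E1.2045
G1 X-10.30 Y0.45 E1.2848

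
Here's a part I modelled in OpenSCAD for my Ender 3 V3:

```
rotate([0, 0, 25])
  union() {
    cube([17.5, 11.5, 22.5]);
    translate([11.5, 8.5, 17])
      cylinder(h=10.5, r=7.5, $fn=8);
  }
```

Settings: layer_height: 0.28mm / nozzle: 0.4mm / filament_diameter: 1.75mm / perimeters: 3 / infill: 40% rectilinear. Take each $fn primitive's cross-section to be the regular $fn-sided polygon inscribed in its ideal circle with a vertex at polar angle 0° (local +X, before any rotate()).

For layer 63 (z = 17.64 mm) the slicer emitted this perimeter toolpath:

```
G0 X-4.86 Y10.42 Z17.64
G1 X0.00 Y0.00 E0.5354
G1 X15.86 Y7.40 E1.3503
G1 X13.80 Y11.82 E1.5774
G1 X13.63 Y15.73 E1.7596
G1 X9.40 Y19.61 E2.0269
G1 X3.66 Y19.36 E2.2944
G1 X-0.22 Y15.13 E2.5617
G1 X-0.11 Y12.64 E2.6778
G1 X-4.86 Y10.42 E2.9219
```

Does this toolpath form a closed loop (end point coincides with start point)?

yes

Start point (G0): (-4.86, 10.42). End point (last G1): the path returns to the start — closed.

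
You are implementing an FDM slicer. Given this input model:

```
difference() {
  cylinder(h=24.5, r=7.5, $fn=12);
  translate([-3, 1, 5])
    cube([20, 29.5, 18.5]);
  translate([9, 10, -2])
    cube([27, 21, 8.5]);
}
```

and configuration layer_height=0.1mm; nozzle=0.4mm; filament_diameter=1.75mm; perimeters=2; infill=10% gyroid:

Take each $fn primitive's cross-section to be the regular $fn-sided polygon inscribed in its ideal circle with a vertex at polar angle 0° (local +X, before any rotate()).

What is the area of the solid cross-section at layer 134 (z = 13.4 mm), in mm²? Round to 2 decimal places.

At z = 13.4 mm: the r=7.5 cylinder contributes a regular 12-gon of circumradius 7.5 (area = (12/2)·7.500²·sin(360°/12) = 168.75 mm²); the cube at (-3, 1) is present — its section is the full 20×29.5 rectangle (area 590.00 mm²); the cube at (9, 10) does not reach this height (z outside [-2, 6.5]); Subtracting the remaining from the first: starting from the r=7.5 cylinder (168.75 mm²), the 20×29.5 cube at (-3, 1) partially overlaps it — only the 53.12 mm² overlap (of its 590.00 mm²) is removed, clipping the outline — area = 115.63 mm². Overall, the cross-section is a single solid region. Net area = 115.63 mm².

115.63 mm²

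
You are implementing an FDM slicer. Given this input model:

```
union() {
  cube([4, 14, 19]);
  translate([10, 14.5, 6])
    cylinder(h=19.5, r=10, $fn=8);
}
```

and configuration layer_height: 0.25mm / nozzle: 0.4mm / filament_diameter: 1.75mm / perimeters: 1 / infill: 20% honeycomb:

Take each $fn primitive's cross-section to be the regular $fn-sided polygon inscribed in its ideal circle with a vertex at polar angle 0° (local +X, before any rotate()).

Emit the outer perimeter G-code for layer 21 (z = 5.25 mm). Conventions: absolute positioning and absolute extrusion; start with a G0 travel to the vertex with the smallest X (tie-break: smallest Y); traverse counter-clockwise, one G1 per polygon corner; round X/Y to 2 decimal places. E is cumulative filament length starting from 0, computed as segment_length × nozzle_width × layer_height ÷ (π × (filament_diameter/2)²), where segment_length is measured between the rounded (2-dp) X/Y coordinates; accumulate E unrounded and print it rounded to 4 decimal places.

At z = 5.25 mm: the 4×14 cube contributes its full rectangle; the cylinder at (10, 14.5) does not reach this height (z outside [6, 25.5]); Taking the union: only the 4×14 cube is present, so the union is just that shape — 1 connected region. The outline is a single polygon with 4 vertices. Extrusion per mm of travel: 0.4 × 0.25 / (π × 0.875²) = 0.041575. Accumulating E over each segment gives final E = 1.4967.

G0 X0.00 Y0.00 Z5.25
G1 X4.00 Y0.00 E0.1663
G1 X4.00 Y14.00 E0.7484
G1 X0.00 Y14.00 E0.9147
G1 X0.00 Y0.00 E1.4967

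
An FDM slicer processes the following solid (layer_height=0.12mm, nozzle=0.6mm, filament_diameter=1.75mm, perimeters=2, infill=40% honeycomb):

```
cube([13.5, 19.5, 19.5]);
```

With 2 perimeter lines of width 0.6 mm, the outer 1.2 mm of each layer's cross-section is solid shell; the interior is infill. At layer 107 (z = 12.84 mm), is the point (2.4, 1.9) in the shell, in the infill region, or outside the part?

infill

At z = 12.84 mm: the cube is present — its section is the full 13.5×19.5 rectangle. Overall, the cross-section is a single solid region. The nearest boundary edge runs (0.00, 0.00)→(13.50, 0.00); distance from the point to it = 1.90 mm. The point is inside the cross-section and 1.90 mm from the nearest boundary — more than the 1.2 mm shell width (2 × 0.6), so it's in the infill interior.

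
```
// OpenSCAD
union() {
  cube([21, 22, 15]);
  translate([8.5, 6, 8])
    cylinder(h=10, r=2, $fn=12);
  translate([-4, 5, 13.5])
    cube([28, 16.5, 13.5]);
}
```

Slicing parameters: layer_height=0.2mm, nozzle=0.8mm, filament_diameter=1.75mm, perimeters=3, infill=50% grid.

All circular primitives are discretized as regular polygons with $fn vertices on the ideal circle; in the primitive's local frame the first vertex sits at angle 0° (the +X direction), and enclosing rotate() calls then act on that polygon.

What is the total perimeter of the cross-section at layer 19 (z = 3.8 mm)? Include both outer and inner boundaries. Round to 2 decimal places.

At z = 3.8 mm: the 21×22 cube contributes its full rectangle (perimeter 86.00 mm); the cylinder at (8.5, 6) does not reach this height (z outside [8, 18]); the cube at (-4, 5) is absent (z outside [13.5, 27]); Combining (union): only the 21×22 cube is present, so the union is just that shape — boundary = 86.00 mm. Overall, the cross-section is a single solid region. Total boundary length (outer) = 86.00 mm.

86.00 mm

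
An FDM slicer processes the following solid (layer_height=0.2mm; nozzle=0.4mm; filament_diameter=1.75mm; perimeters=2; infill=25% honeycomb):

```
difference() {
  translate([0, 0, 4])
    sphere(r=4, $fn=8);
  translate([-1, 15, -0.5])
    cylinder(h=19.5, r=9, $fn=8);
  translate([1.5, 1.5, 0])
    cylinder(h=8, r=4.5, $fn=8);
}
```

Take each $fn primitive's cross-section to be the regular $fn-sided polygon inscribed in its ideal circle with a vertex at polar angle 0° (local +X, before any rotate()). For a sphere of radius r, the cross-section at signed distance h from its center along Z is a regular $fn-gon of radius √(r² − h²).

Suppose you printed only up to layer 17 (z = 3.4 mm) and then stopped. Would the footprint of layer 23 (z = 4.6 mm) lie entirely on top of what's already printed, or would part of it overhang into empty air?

Compare the two slices. At z = 3.4: the r=4 sphere slices to a regular 8-gon of circumradius 3.955 (√(r²−h²) with h=0.6 from center) (area = (8/2)·3.955²·sin(360°/8) = 44.24 mm²); the cylinder at (-1, 15): section is a regular 8-gon, circumradius r=9 (area = (8/2)·9.000²·sin(360°/8) = 229.10 mm²); the cylinder at (1.5, 1.5): section is a regular 8-gon, circumradius r=4.5 (area = (8/2)·4.500²·sin(360°/8) = 57.28 mm²); After the difference (first − rest): starting from the r=4 sphere (44.24 mm²), the r=9 cylinder at (-1, 15) misses the remaining region (no effect); the r=4.5 cylinder at (1.5, 1.5) partially overlaps it — only the 33.39 mm² overlap (of its 57.28 mm²) is removed, clipping the outline — area = 10.84 mm². At z = 4.6: the r=4 sphere contributes a regular 8-gon of circumradius √(4²−0.6²) = 3.955 (area = (8/2)·3.955²·sin(360°/8) = 44.24 mm²); the r=9 cylinder at (-1, 15) contributes a regular 8-gon of circumradius 9 (area = (8/2)·9.000²·sin(360°/8) = 229.10 mm²); the r=4.5 cylinder at (1.5, 1.5) gives a regular 8-gon of circumradius 4.5 (constant along its height) (area = (8/2)·4.500²·sin(360°/8) = 57.28 mm²); Taking the first minus the rest: starting from the r=4 sphere (44.24 mm²), the r=9 cylinder at (-1, 15) misses the remaining region (no effect); the r=4.5 cylinder at (1.5, 1.5) partially overlaps it — only the 33.39 mm² overlap (of its 57.28 mm²) is removed, clipping the outline — area = 10.84 mm². Checking containment: the cross-section at z = 4.6 is a subset of the cross-section at z = 3.4.

entirely on top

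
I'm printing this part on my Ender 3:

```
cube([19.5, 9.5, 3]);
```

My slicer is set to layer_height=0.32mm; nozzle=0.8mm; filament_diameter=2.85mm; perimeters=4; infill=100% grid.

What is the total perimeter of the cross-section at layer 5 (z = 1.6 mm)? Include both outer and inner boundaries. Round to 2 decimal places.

58.00 mm

At z = 1.6 mm: the cube is present — its section is the full 19.5×9.5 rectangle (perimeter 58.00 mm). Overall, the cross-section is a single solid region. Total boundary length (outer) = 58.00 mm.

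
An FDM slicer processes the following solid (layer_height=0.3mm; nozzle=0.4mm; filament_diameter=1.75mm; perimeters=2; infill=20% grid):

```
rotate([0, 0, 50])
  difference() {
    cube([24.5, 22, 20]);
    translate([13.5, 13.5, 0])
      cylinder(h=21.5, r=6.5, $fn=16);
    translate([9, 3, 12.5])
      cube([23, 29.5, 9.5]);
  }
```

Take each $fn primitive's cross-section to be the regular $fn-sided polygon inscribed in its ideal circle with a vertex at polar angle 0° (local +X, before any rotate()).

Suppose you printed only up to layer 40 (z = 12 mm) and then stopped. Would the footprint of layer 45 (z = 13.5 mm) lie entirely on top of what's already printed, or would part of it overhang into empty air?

entirely on top

Compare the two slices. At z = 12: the cube (footprint 24.5×22) is included at this height (area 539.00 mm²); the r=6.5 cylinder at (13.5, 13.5) gives a regular 16-gon of circumradius 6.5 (constant along its height) (area = (16/2)·6.500²·sin(360°/16) = 129.35 mm²); the cube at (9, 3) is not intersected at this z (z outside [12.5, 22]); Subtracting the remaining from the first: starting from the 24.5×22 cube (539.00 mm²), the r=6.5 cylinder at (13.5, 13.5) lies wholly inside it (removes its full 129.35 mm² and its 40.58 mm outline becomes a hole wall) — area = 409.65 mm²; (whole slice rotated 50° about Z — lengths, areas and connectivity unchanged). At z = 13.5: the cube is present — its section is the full 24.5×22 rectangle (area 539.00 mm²); the r=6.5 cylinder at (13.5, 13.5) contributes a regular 16-gon of circumradius 6.5 (area = (16/2)·6.500²·sin(360°/16) = 129.35 mm²); the cube at (9, 3) is present — its section is the full 23×29.5 rectangle (area 678.50 mm²); Subtracting the remaining from the first: starting from the 24.5×22 cube (539.00 mm²), the r=6.5 cylinder at (13.5, 13.5) lies wholly inside it (removes its full 129.35 mm² and its 40.58 mm outline becomes a hole wall); the 23×29.5 cube at (9, 3) partially overlaps it — only the 177.26 mm² overlap (of its 678.50 mm²) is removed, clipping the outline — area = 232.40 mm²; (whole slice rotated 50° about Z — lengths, areas and connectivity unchanged). Checking containment: the cross-section at z = 13.5 is a subset of the cross-section at z = 12.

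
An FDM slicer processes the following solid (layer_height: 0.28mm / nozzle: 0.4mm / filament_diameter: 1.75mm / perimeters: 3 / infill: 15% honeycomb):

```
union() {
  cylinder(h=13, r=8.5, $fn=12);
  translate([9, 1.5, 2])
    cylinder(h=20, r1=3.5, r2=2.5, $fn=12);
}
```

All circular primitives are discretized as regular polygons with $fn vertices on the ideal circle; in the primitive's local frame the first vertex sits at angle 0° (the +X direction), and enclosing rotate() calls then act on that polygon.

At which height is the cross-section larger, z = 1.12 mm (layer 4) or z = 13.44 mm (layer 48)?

layer 4 (z = 1.12 mm)

Layer 4 (z = 1.12): the r=8.5 cylinder gives a regular 12-gon of circumradius 8.5 (constant along its height) (area = (12/2)·8.500²·sin(360°/12) = 216.75 mm²); the cone at (9, 1.5) is not intersected at this z (z outside [2, 22]); Merging all regions: only the r=8.5 cylinder is present, so the union is just that shape — area = 216.75 mm². So its area = 216.75 mm². Layer 48 (z = 13.44): the cylinder is absent (z outside [0, 13]); the cone at (9, 1.5) (r1=3.5→r2=2.5) has section circumradius 2.928 here — a regular 12-gon (area = (12/2)·2.928²·sin(360°/12) = 25.72 mm²); Taking the union: only the cone at (9, 1.5) is present, so the union is just that shape — area = 25.72 mm². So its area = 25.72 mm². Layer 4 is larger (216.75 vs 25.72 mm²).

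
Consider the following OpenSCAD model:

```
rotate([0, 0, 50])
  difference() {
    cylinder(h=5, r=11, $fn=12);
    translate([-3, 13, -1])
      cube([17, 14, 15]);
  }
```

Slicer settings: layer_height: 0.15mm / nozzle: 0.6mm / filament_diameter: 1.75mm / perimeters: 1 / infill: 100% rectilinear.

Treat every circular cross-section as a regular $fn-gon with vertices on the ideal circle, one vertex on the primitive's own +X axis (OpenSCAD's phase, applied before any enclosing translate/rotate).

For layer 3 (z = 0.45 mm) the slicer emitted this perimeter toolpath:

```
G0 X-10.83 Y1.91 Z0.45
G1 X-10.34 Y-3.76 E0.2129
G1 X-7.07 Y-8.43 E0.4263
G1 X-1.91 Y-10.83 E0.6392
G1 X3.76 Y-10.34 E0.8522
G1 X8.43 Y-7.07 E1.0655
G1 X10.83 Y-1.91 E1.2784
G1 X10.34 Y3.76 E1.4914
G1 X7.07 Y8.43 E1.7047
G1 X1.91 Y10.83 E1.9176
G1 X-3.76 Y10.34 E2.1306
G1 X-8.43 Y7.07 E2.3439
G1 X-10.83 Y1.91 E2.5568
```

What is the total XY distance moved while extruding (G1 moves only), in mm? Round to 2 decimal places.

Sum the Euclidean lengths of each G1 segment: total = 68.33 mm.

68.33 mm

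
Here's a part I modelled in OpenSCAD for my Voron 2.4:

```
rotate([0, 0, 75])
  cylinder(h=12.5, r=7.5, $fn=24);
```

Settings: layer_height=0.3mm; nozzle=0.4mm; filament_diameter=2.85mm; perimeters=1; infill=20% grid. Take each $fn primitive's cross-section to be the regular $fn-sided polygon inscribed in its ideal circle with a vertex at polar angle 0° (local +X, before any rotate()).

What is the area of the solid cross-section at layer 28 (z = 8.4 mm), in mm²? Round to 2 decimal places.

174.70 mm²

At z = 8.4 mm: the cylinder: section is a regular 24-gon, circumradius r=7.5 (area = (24/2)·7.500²·sin(360°/24) = 174.70 mm²); (whole slice rotated 75° about Z — lengths, areas and connectivity unchanged). Overall, the cross-section is a single solid region. Net area = 174.70 mm².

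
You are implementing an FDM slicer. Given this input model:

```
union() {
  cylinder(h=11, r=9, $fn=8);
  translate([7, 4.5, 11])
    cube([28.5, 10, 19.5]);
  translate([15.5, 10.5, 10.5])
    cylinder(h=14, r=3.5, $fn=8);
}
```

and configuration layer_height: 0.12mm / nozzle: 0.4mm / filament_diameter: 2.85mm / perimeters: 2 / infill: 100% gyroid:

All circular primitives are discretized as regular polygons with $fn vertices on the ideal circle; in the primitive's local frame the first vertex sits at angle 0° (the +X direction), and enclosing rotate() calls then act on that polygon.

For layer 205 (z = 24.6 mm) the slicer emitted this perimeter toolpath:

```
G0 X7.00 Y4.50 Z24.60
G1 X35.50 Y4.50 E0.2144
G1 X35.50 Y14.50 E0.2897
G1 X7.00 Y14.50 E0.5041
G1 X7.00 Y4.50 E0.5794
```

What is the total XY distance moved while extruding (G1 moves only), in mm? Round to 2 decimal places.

77.00 mm

Sum the Euclidean lengths of each G1 segment: total = 77.00 mm.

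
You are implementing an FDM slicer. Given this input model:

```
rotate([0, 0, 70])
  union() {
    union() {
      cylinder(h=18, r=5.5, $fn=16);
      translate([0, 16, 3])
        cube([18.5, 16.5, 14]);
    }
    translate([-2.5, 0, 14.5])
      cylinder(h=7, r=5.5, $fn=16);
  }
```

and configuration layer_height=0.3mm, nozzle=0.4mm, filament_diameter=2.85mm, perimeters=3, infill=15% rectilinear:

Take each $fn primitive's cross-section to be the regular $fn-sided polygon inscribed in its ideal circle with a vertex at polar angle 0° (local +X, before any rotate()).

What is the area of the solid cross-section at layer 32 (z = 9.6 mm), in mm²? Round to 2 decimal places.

At z = 9.6 mm: the r=5.5 cylinder gives a regular 16-gon of circumradius 5.5 (constant along its height) (area = (16/2)·5.500²·sin(360°/16) = 92.61 mm²); the cube at (0, 16) (footprint 18.5×16.5) is included at this height (area 305.25 mm²); Merging all regions: the 2 present regions are separate (no shared area or edge), so areas and boundary lengths simply add and each stays a separate island — area = 397.86 mm²; the cylinder at (-2.5, 0) is absent (z outside [14.5, 21.5]); Taking the union: only the result so far is present, so the union is just that shape — area = 397.86 mm²; (whole slice rotated 70° about Z — lengths, areas and connectivity unchanged). Overall, the cross-section has 2 separate islands. Net area = 397.86 mm².

397.86 mm²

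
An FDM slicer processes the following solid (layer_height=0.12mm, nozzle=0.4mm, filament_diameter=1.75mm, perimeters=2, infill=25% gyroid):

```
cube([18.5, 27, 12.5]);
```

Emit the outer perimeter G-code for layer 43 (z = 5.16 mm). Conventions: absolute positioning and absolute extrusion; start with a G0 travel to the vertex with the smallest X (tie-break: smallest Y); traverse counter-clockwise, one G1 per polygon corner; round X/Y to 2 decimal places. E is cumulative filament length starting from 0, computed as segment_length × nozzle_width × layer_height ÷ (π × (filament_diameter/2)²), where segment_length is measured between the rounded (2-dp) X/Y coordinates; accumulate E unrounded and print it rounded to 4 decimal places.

At z = 5.16 mm: the cube is present — its section is the full 18.5×27 rectangle. The outline is a single polygon with 4 vertices. Extrusion per mm of travel: 0.4 × 0.12 / (π × 0.875²) = 0.019956. Accumulating E over each segment gives final E = 1.8160.

G0 X0.00 Y0.00 Z5.16
G1 X18.50 Y0.00 E0.3692
G1 X18.50 Y27.00 E0.9080
G1 X0.00 Y27.00 E1.2772
G1 X0.00 Y0.00 E1.8160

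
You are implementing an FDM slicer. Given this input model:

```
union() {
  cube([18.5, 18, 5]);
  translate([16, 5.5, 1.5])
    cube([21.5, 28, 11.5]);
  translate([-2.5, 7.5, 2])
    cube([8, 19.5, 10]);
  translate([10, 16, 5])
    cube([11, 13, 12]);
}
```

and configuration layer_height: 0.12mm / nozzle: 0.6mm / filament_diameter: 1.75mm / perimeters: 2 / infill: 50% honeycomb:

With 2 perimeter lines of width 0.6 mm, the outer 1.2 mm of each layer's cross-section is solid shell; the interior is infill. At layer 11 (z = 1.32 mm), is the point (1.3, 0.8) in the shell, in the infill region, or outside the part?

shell

At z = 1.32 mm: the 18.5×18 cube contributes its full rectangle; the cube at (16, 5.5) does not reach this height (z outside [1.5, 13]); the cube at (-2.5, 7.5) is absent (z outside [2, 12]); the cube at (10, 16) does not reach this height (z outside [5, 17]); Taking the union: only the 18.5×18 cube is present, so the union is just that shape — 1 connected region. Overall, the cross-section is a single solid region. The nearest boundary edge runs (0.00, 0.00)→(18.50, 0.00); distance from the point to it = 0.80 mm. The point is inside the cross-section, 0.80 mm from the nearest boundary — within the 1.2 mm shell band (2 × 0.6).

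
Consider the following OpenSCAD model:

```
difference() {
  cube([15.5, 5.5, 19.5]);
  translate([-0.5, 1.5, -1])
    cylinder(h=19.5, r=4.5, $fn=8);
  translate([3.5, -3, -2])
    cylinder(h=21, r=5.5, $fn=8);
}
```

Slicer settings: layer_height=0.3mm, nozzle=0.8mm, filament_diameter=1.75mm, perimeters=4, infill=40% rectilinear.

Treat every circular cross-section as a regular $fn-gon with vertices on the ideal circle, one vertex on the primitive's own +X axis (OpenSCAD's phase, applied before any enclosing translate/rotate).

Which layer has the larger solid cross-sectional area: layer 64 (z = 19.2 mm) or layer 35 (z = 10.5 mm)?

Layer 64 (z = 19.2): the cube is present — its section is the full 15.5×5.5 rectangle (area 85.25 mm²); the cylinder at (-0.5, 1.5) is absent (z outside [-1, 18.5]); the cylinder at (3.5, -3) is not intersected at this z (z outside [-2, 19]); Subtracting the remaining from the first: none of the subtracted shapes is present at this height, so the 15.5×5.5 cube is unchanged — area = 85.25 mm². So its area = 85.25 mm². Layer 35 (z = 10.5): the 15.5×5.5 cube contributes its full rectangle (area 85.25 mm²); the cylinder at (-0.5, 1.5): section is a regular 8-gon, circumradius r=4.5 (area = (8/2)·4.500²·sin(360°/8) = 57.28 mm²); the cylinder at (3.5, -3): section is a regular 8-gon, circumradius r=5.5 (area = (8/2)·5.500²·sin(360°/8) = 85.56 mm²); Taking the first minus the rest: starting from the 15.5×5.5 cube (85.25 mm²), the r=4.5 cylinder at (-0.5, 1.5) partially overlaps it — only the 17.55 mm² overlap (of its 57.28 mm²) is removed, clipping the outline; the r=5.5 cylinder at (3.5, -3) partially overlaps it — only the 6.18 mm² overlap (of its 85.56 mm²) is removed, clipping the outline — area = 61.52 mm². So its area = 61.52 mm². Layer 64 is larger (85.25 vs 61.52 mm²).

layer 64 (z = 19.2 mm)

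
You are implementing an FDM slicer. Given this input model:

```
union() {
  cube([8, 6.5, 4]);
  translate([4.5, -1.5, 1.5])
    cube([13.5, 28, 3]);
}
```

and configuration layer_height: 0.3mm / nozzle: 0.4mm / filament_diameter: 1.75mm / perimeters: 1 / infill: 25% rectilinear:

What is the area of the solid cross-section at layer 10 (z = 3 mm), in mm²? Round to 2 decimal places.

407.25 mm²

At z = 3 mm: the cube (footprint 8×6.5) is included at this height (area 52.00 mm²); the 13.5×28 cube at (4.5, -1.5) contributes its full rectangle (area 378.00 mm²); Combining (union): the regions partially overlap — summed areas 430.00 mm² minus the doubly-counted overlap 22.75 mm² gives 407.25 mm² — area = 407.25 mm². Overall, the cross-section is a single solid region. Net area = 407.25 mm².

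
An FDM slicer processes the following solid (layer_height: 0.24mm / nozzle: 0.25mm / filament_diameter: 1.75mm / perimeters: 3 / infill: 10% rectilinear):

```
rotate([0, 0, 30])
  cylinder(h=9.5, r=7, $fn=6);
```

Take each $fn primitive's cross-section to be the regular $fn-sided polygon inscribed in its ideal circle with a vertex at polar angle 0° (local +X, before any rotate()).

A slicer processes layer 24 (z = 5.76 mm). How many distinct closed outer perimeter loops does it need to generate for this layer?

1

At z = 5.76 mm: the r=7 cylinder gives a regular 6-gon of circumradius 7 (constant along its height); (rotated 30° about Z; rotation is an isometry so areas/perimeters/island counts are preserved). The result has 1 disconnected region.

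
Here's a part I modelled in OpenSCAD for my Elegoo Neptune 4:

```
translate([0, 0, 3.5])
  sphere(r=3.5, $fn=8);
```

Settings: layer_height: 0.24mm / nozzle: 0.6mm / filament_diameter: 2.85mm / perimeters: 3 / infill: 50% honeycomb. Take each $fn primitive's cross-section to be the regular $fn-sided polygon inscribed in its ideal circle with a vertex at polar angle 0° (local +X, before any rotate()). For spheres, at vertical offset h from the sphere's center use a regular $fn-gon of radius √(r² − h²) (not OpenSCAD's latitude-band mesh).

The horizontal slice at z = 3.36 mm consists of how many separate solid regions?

At z = 3.36 mm: the r=3.5 sphere slices to a regular 8-gon of circumradius 3.497 (√(r²−h²) with h=0.14 from center). The result has 1 disconnected region.

1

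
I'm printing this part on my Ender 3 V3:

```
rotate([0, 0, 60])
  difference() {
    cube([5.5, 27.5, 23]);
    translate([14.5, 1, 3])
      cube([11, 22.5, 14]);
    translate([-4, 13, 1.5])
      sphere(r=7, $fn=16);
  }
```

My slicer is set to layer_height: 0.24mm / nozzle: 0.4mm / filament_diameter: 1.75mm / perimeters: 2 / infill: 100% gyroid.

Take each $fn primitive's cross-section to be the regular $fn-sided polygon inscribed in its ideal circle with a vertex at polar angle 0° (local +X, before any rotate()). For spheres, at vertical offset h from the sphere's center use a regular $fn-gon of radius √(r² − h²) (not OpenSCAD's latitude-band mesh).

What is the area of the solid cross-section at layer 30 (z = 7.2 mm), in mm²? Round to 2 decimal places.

At z = 7.2 mm: the cube (footprint 5.5×27.5) is included at this height (area 151.25 mm²); the 11×22.5 cube at (14.5, 1) contributes its full rectangle (area 247.50 mm²); the r=7 sphere at (-4, 13) slices to a regular 16-gon of circumradius 4.063 (√(r²−h²) with h=5.7 from center) (area = (16/2)·4.063²·sin(360°/16) = 50.54 mm²); Subtracting the remaining from the first: starting from the 5.5×27.5 cube (151.25 mm²), the 11×22.5 cube at (14.5, 1) misses the remaining region (no effect); the r=7 sphere at (-4, 13) partially overlaps it — only the 0.02 mm² overlap (of its 50.54 mm²) is removed, clipping the outline — area = 151.23 mm²; (rotated 60° about Z; rotation is an isometry so areas/perimeters/island counts are preserved). Overall, the cross-section is a single solid region. Net area = 151.23 mm².

151.23 mm²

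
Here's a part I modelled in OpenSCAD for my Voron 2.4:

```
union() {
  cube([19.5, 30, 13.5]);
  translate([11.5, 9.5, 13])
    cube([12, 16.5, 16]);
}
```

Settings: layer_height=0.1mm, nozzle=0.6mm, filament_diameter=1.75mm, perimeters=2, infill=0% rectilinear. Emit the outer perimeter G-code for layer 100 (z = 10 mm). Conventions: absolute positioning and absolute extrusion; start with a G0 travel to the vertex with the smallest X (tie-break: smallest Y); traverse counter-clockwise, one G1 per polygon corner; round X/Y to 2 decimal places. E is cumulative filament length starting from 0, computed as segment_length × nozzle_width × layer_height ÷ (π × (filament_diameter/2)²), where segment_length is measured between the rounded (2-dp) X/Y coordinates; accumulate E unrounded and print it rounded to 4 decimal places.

At z = 10 mm: the 19.5×30 cube contributes its full rectangle; the cube at (11.5, 9.5) is not intersected at this z (z outside [13, 29]); Merging all regions: only the 19.5×30 cube is present, so the union is just that shape — 1 connected region. The outline is a single polygon with 4 vertices. Extrusion per mm of travel: 0.6 × 0.1 / (π × 0.875²) = 0.024945. Accumulating E over each segment gives final E = 2.4696.

G0 X0.00 Y0.00 Z10.00
G1 X19.50 Y0.00 E0.4864
G1 X19.50 Y30.00 E1.2348
G1 X0.00 Y30.00 E1.7212
G1 X0.00 Y0.00 E2.4696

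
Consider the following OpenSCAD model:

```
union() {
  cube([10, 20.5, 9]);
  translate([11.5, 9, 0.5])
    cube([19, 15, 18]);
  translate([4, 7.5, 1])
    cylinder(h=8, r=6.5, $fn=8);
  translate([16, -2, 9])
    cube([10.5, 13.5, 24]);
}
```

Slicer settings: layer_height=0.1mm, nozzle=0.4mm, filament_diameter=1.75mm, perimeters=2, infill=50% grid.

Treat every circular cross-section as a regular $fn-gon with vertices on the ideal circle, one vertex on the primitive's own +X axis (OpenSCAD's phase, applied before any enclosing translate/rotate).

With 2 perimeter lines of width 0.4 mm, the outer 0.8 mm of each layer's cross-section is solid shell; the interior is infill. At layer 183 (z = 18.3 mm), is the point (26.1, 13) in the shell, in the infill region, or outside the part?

At z = 18.3 mm: the cube is absent (z outside [0, 9]); the cube at (11.5, 9) (footprint 19×15) is included at this height; the cylinder at (4, 7.5) does not reach this height (z outside [1, 9]); the cube at (16, -2) is present — its section is the full 10.5×13.5 rectangle; Taking the union: the regions partially overlap (shared area 26.25 mm²), so overlapping operands fuse into one piece — 1 connected region. Overall, the cross-section is a single solid region. The nearest boundary edge runs (30.50, 9.00)→(26.50, 9.00); distance from the point to it = 4.02 mm. The point is inside the cross-section and 4.02 mm from the nearest boundary — more than the 0.8 mm shell width (2 × 0.4), so it's in the infill interior.

infill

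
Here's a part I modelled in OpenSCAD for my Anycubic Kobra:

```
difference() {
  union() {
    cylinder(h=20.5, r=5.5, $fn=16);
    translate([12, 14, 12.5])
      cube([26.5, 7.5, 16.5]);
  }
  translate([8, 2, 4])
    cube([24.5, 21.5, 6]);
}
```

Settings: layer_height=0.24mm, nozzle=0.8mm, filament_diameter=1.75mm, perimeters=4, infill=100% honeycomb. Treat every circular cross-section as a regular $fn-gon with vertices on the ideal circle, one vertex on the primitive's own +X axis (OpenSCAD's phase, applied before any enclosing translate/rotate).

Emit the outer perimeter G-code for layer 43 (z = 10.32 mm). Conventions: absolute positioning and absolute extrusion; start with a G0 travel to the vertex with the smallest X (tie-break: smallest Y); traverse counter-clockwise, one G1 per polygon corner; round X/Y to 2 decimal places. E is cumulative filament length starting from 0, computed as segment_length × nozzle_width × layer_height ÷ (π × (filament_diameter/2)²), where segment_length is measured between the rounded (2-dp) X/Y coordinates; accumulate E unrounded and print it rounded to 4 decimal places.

At z = 10.32 mm: the cylinder: section is a regular 16-gon, circumradius r=5.5; the cube at (12, 14) is absent (z outside [12.5, 29]); Merging all regions: only the r=5.5 cylinder is present, so the union is just that shape — 1 connected region; the cube at (8, 2) does not reach this height (z outside [4, 10]); Subtracting the remaining from the first: none of the subtracted shapes is present at this height, so the result so far is unchanged — 1 connected region. The outline is a single polygon with 16 vertices. Extrusion per mm of travel: 0.8 × 0.24 / (π × 0.875²) = 0.079824. Accumulating E over each segment gives final E = 2.7402.

G0 X-5.50 Y0.00 Z10.32
G1 X-5.08 Y-2.10 E0.1710
G1 X-3.89 Y-3.89 E0.3425
G1 X-2.10 Y-5.08 E0.5141
G1 X0.00 Y-5.50 E0.6851
G1 X2.10 Y-5.08 E0.8560
G1 X3.89 Y-3.89 E1.0276
G1 X5.08 Y-2.10 E1.1992
G1 X5.50 Y0.00 E1.3701
G1 X5.08 Y2.10 E1.5411
G1 X3.89 Y3.89 E1.7127
G1 X2.10 Y5.08 E1.8842
G1 X0.00 Y5.50 E2.0552
G1 X-2.10 Y5.08 E2.2261
G1 X-3.89 Y3.89 E2.3977
G1 X-5.08 Y2.10 E2.5693
G1 X-5.50 Y0.00 E2.7402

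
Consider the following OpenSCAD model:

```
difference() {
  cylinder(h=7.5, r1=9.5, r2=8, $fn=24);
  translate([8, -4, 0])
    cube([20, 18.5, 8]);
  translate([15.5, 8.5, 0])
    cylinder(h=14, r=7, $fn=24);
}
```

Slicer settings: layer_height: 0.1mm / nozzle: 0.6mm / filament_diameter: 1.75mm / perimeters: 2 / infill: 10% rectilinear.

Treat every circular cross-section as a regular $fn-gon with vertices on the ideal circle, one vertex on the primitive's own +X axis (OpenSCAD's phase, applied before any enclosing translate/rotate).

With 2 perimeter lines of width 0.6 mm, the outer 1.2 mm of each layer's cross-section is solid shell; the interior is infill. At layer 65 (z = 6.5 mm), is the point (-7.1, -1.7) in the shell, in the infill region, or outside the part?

shell

At z = 6.5 mm: the cone (r1=9.5→r2=8) has section circumradius 8.200 here — a regular 24-gon; the 20×18.5 cube at (8, -4) contributes its full rectangle; the r=7 cylinder at (15.5, 8.5) gives a regular 24-gon of circumradius 7 (constant along its height); Subtracting the remaining from the first: starting from the cone, the 20×18.5 cube at (8, -4) partially overlaps it — only the 0.30 mm² overlap (of its 370.00 mm²) is removed, clipping the outline; the r=7 cylinder at (15.5, 8.5) misses the remaining region (no effect) — 1 connected region. Overall, the cross-section is a single solid region. The nearest boundary edge runs (-7.92, -2.12)→(-8.20, 0.00); distance from the point to it = 0.87 mm. The point is inside the cross-section, 0.87 mm from the nearest boundary — within the 1.2 mm shell band (2 × 0.6).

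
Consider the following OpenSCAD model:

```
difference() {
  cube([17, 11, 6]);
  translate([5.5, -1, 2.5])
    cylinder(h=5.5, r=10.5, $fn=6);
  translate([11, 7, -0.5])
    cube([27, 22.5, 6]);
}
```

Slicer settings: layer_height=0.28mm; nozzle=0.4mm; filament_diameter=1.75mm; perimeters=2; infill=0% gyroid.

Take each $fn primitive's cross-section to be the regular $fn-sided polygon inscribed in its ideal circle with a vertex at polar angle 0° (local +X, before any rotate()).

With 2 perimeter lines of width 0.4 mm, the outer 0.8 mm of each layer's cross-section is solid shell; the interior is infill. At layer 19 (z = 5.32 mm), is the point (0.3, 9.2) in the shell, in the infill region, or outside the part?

shell

At z = 5.32 mm: the cube is present — its section is the full 17×11 rectangle; the r=10.5 cylinder at (5.5, -1) gives a regular 6-gon of circumradius 10.5 (constant along its height); the cube at (11, 7) is present — its section is the full 27×22.5 rectangle; After the difference (first − rest): starting from the 17×11 cube, the r=10.5 cylinder at (5.5, -1) partially overlaps it — only the 105.86 mm² overlap (of its 286.44 mm²) is removed, clipping the outline; the 27×22.5 cube at (11, 7) partially overlaps it — only the 23.87 mm² overlap (of its 607.50 mm²) is removed, clipping the outline — 2 connected regions. Overall, the cross-section has 2 separate islands. The nearest boundary edge runs (0.00, 7.66)→(0.00, 11.00); distance from the point to it = 0.30 mm. (Shell/infill is judged within the island containing the point — the largest one.) The point is inside the cross-section, 0.30 mm from the nearest boundary — within the 0.8 mm shell band (2 × 0.4).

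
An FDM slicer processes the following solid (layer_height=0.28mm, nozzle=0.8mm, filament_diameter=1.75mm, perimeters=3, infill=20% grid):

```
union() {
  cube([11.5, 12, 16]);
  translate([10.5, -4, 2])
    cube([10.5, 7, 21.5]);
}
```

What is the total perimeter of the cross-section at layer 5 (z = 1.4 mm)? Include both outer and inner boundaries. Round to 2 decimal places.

47.00 mm

At z = 1.4 mm: the cube (footprint 11.5×12) is included at this height (perimeter 47.00 mm); the cube at (10.5, -4) is absent (z outside [2, 23.5]); Merging all regions: only the 11.5×12 cube is present, so the union is just that shape — boundary = 47.00 mm. Overall, the cross-section is a single solid region. Total boundary length (outer) = 47.00 mm.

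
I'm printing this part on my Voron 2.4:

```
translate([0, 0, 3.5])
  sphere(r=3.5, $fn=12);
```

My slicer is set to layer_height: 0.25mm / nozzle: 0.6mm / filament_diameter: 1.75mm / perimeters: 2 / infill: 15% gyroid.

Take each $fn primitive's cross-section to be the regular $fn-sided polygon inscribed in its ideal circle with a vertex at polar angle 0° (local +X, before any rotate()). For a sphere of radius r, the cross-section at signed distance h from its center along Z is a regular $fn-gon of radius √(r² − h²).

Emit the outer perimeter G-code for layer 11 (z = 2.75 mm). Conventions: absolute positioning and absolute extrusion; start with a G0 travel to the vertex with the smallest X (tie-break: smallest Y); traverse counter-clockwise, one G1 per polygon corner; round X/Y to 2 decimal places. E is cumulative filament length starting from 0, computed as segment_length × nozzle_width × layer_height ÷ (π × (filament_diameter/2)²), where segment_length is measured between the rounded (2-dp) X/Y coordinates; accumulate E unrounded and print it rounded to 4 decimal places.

At z = 2.75 mm: the r=3.5 sphere contributes a regular 12-gon of circumradius √(3.5²−0.75²) = 3.419. The outline is a single polygon with 12 vertices. Extrusion per mm of travel: 0.6 × 0.25 / (π × 0.875²) = 0.062363. Accumulating E over each segment gives final E = 1.3244.

G0 X-3.42 Y0.00 Z2.75
G1 X-2.96 Y-1.71 E0.1104
G1 X-1.71 Y-2.96 E0.2207
G1 X0.00 Y-3.42 E0.3311
G1 X1.71 Y-2.96 E0.4415
G1 X2.96 Y-1.71 E0.5518
G1 X3.42 Y0.00 E0.6622
G1 X2.96 Y1.71 E0.7726
G1 X1.71 Y2.96 E0.8829
G1 X0.00 Y3.42 E0.9933
G1 X-1.71 Y2.96 E1.1037
G1 X-2.96 Y1.71 E1.2140
G1 X-3.42 Y0.00 E1.3244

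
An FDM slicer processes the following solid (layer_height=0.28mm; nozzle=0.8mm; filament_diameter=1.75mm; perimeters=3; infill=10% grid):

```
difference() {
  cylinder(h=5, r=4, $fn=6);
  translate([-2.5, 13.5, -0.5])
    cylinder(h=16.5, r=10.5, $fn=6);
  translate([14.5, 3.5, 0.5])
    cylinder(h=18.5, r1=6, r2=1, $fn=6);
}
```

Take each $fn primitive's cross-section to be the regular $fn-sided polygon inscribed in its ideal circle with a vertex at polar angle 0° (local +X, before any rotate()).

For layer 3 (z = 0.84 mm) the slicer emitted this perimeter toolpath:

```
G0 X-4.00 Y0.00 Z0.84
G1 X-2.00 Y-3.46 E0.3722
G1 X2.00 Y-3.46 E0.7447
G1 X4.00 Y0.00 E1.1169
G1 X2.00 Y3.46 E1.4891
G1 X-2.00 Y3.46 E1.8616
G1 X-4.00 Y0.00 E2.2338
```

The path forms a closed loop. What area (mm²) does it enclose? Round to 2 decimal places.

41.52 mm²

Apply the shoelace formula to the sequence of (X, Y) vertices; enclosed area = 41.52 mm².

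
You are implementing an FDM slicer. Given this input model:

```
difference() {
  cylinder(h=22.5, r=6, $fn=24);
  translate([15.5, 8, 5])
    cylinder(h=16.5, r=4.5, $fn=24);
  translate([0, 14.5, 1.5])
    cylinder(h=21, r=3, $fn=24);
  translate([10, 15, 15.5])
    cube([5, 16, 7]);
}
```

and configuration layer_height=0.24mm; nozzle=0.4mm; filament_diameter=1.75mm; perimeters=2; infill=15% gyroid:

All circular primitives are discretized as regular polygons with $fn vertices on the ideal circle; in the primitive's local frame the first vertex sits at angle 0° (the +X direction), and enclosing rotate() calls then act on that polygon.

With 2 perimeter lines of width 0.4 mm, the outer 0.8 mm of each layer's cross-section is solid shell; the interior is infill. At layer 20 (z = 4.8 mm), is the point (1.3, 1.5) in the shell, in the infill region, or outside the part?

infill

At z = 4.8 mm: the cylinder: section is a regular 24-gon, circumradius r=6; the cylinder at (15.5, 8) is not intersected at this z (z outside [5, 21.5]); the cylinder at (0, 14.5): section is a regular 24-gon, circumradius r=3; the cube at (10, 15) is not intersected at this z (z outside [15.5, 22.5]); After the difference (first − rest): starting from the r=6 cylinder, the r=3 cylinder at (0, 14.5) misses the remaining region (no effect) — 1 connected region. Overall, the cross-section is a single solid region. The nearest boundary edge runs (3.00, 5.20)→(4.24, 4.24); distance from the point to it = 3.97 mm. The point is inside the cross-section and 3.97 mm from the nearest boundary — more than the 0.8 mm shell width (2 × 0.4), so it's in the infill interior.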